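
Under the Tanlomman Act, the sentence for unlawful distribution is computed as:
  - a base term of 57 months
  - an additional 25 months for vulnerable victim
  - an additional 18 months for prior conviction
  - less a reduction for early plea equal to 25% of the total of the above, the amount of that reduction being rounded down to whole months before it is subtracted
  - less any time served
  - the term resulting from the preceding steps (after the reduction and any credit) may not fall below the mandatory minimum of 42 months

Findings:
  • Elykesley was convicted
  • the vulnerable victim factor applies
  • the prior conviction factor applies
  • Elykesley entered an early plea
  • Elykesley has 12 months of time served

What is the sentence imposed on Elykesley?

Vulnerable victim enhancement: +25 months
Prior conviction enhancement: +18 months
Adjusted term: 57 months + 25 months + 18 months = 100 months
Early plea reduction: 25% of 100 months = 25 months (rounded down)
After reduction: 100 − 25 = 75 months
Less time served: 75 months − 12 months = 63 months
Minimum 42 months: 63 months meets the minimum, no increase.

63 months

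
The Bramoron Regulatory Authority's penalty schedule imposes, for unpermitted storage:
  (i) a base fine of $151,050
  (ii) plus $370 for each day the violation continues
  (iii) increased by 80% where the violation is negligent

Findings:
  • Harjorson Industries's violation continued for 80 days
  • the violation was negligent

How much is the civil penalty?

Per-day component: 80 × $370 = $29,600
Base plus per-day: $151,050 + $29,600 = $180,650
Enhancement: 80% of $180,650 = $144,520
Enhanced fine: $180,650 + $144,520 = $325,170

$325,170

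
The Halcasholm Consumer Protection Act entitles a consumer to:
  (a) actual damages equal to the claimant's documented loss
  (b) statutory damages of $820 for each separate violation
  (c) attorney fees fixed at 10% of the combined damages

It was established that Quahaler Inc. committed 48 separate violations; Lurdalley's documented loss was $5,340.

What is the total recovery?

Statutory damages: 48 × $820 = $39,360
Combined damages: $5,340 + $39,360 = $44,700
Attorney fees: 10% of $44,700 = $4,470
Total recovery: $44,700 + $4,470 = $49,170

$49,170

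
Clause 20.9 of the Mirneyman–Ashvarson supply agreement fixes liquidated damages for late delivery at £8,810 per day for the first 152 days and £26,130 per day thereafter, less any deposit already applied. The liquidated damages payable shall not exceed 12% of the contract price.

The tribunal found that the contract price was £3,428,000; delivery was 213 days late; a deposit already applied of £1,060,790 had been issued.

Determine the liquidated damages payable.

£411,360

First 152 days: 152 × £8,810 = £1,339,120
Remaining days: (213 − 152) × £26,130 = £1,593,930
Accrued per-day damages: £1,339,120 + £1,593,930 = £2,933,050
Less deposit already applied: £2,933,050 − £1,060,790 = £1,872,260
Cap: 12% of £3,428,000 = £411,360
Cap at £411,360: £1,872,260 exceeds the cap → £411,360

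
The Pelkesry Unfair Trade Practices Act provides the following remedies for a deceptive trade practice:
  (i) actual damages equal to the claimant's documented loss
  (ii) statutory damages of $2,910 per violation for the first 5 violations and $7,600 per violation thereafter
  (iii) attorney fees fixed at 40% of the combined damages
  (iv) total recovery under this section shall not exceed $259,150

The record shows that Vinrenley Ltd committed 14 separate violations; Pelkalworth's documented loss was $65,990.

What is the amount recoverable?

$208,516

First 5 violations: 5 × $2,910 = $14,550
Remaining violations: (14 − 5) × $7,600 = $68,400
Statutory damages: $14,550 + $68,400 = $82,950
Combined damages: $65,990 + $82,950 = $148,940
Attorney fees: 40% of $148,940 = $59,576
Total before cap: $148,940 + $59,576 = $208,516
Cap at $259,150: $208,516 is within the cap, no reduction.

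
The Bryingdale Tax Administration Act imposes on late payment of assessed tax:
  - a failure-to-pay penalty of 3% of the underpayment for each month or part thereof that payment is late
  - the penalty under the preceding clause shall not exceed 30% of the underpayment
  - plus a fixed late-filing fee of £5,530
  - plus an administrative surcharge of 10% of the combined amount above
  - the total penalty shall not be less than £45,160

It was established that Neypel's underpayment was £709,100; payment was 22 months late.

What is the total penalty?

£240,086

Accrued rate: 3% × 22 = 66%, capped at 30% → 30%
Failure-to-pay penalty: 30% of £709,100 = £212,730
Penalty before surcharge: £212,730 + £5,530 = £218,260
Administrative surcharge: 10% of £218,260 = £21,826
Total penalty: £218,260 + £21,826 = £240,086
Minimum £45,160: £240,086 meets the minimum, no increase.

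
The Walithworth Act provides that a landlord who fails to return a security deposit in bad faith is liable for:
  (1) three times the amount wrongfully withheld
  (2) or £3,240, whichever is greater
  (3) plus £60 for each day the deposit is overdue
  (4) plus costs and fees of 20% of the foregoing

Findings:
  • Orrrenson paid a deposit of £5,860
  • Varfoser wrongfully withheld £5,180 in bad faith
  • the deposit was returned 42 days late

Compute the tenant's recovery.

£21,672

Trebled: 3 × £5,180 = £15,540
Minimum £3,240: £15,540 meets the minimum, no increase.
Late-return penalty: 42 × £60 = £2,520
Damages plus late penalty: £15,540 + £2,520 = £18,060
Costs and fees: 20% of £18,060 = £3,612
Total recovery: £18,060 + £3,612 = £21,672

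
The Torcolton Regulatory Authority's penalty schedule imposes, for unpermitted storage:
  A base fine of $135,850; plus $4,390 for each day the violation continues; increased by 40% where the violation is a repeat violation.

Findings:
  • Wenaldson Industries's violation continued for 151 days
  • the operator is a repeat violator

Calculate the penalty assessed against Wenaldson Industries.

$1,118,236

Per-day component: 151 × $4,390 = $662,890
Base plus per-day: $135,850 + $662,890 = $798,740
Enhancement: 40% of $798,740 = $319,496
Enhanced fine: $798,740 + $319,496 = $1,118,236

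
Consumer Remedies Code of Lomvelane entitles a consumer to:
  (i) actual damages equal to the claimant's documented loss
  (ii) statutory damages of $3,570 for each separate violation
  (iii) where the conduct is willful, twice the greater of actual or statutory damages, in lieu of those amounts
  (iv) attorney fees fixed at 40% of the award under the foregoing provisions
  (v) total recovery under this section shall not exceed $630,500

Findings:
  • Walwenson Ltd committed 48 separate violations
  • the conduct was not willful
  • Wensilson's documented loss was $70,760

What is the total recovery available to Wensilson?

Total recovery: $338,968

Statutory damages: 48 × $3,570 = $171,360
Conduct not willful: the in-lieu enhancement does not apply.
Actual plus statutory damages: $70,760 + $171,360 = $242,120
Attorney fees: 40% of $242,120 = $96,848
Total before cap: $242,120 + $96,848 = $338,968
Cap at $630,500: $338,968 is within the cap, no reduction.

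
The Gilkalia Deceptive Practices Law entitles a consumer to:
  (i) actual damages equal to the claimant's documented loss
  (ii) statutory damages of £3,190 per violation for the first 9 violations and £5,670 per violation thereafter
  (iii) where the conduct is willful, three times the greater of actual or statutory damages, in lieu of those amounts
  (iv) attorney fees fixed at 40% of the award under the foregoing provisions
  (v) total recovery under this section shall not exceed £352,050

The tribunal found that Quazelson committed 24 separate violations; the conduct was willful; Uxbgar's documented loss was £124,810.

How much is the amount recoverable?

£352,050

First 9 violations: 9 × £3,190 = £28,710
Remaining violations: (24 − 9) × £5,670 = £85,050
Statutory damages: £28,710 + £85,050 = £113,760
Greater of actual damages (£124,810) or statutory damages (£113,760): £124,810
Trebled: 3 × £124,810 = £374,430
Attorney fees: 40% of £374,430 = £149,772
Total before cap: £374,430 + £149,772 = £524,202
Cap at £352,050: £524,202 exceeds the cap → £352,050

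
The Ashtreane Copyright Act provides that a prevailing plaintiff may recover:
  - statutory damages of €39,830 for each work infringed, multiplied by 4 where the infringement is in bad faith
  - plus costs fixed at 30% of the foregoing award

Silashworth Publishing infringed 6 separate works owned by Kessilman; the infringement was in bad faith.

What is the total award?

Statutory damages: 6 × €39,830 = €238,980
Multiplied by 4: 4 × €238,980 = €955,920
Costs: 30% of €955,920 = €286,776
Award plus costs: €955,920 + €286,776 = €1,242,696

€1,242,696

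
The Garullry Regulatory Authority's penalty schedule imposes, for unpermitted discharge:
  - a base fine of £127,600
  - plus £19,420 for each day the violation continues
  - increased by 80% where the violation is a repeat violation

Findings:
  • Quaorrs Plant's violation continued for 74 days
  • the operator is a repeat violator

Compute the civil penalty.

£2,816,424

Per-day component: 74 × £19,420 = £1,437,080
Base plus per-day: £127,600 + £1,437,080 = £1,564,680
Enhancement: 80% of £1,564,680 = £1,251,744
Enhanced fine: £1,564,680 + £1,251,744 = £2,816,424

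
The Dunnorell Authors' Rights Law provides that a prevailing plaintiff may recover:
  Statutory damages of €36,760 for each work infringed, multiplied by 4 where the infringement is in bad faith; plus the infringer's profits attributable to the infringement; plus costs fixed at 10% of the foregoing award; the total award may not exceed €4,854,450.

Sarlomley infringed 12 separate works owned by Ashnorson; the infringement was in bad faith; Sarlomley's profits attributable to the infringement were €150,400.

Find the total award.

€2,106,368

Statutory damages: 12 × €36,760 = €441,120
Multiplied by 4: 4 × €441,120 = €1,764,480
Combined award: €1,764,480 + €150,400 = €1,914,880
Costs: 10% of €1,914,880 = €191,488
Award plus costs: €1,914,880 + €191,488 = €2,106,368
Cap at €4,854,450: €2,106,368 is within the cap, no reduction.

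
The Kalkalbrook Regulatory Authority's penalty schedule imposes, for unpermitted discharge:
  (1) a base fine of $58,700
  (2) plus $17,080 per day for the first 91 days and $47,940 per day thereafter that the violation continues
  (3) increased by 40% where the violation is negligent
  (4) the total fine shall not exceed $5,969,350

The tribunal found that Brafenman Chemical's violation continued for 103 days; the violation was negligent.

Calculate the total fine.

$3,063,564

First 91 days: 91 × $17,080 = $1,554,280
Remaining days: (103 − 91) × $47,940 = $575,280
Per-day component: $1,554,280 + $575,280 = $2,129,560
Base plus per-day: $58,700 + $2,129,560 = $2,188,260
Enhancement: 40% of $2,188,260 = $875,304
Enhanced fine: $2,188,260 + $875,304 = $3,063,564
Cap at $5,969,350: $3,063,564 is within the cap, no reduction.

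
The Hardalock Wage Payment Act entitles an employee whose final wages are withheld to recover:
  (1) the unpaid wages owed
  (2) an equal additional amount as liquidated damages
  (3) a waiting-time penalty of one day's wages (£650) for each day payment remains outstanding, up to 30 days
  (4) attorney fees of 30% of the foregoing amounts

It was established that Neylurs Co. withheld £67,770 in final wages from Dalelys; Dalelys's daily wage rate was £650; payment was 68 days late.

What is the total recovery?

Liquidated damages (equal amount): £67,770
Penalty days: min(68, 30) = 30
Waiting-time penalty: 30 × £650 = £19,500
Subtotal: £67,770 + £67,770 + £19,500 = £155,040
Attorney fees: 30% of £155,040 = £46,512
Total award: £155,040 + £46,512 = £201,552

£201,552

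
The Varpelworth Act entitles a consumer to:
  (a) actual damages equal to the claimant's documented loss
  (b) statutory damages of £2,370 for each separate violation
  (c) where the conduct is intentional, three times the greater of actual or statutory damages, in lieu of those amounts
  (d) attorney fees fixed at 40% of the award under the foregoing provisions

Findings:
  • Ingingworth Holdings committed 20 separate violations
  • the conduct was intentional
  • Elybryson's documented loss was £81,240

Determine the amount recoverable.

Statutory damages: 20 × £2,370 = £47,400
Greater of actual damages (£81,240) or statutory damages (£47,400): £81,240
Trebled: 3 × £81,240 = £243,720
Attorney fees: 40% of £243,720 = £97,488
Total recovery: £243,720 + £97,488 = £341,208

Total recovery: £341,208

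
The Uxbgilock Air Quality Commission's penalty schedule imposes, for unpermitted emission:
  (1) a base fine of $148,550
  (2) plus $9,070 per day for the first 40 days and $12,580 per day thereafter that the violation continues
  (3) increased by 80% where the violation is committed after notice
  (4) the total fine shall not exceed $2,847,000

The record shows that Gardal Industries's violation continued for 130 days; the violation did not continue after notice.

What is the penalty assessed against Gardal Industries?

$1,643,550

First 40 days: 40 × $9,070 = $362,800
Remaining days: (130 − 40) × $12,580 = $1,132,200
Per-day component: $362,800 + $1,132,200 = $1,495,000
Base plus per-day: $148,550 + $1,495,000 = $1,643,550
The violation did not continue after notice: no 80% increase.
Cap at $2,847,000: $1,643,550 is within the cap, no reduction.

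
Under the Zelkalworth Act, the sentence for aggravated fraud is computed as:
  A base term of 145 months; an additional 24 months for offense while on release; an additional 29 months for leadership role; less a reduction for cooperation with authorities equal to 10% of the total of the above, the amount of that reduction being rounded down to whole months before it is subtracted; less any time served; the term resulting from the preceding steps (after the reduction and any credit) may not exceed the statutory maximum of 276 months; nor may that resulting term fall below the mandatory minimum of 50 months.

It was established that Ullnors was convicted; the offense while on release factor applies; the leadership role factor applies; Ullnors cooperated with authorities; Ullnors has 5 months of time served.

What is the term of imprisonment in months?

174 months

Offense while on release enhancement: +24 months
Leadership role enhancement: +29 months
Adjusted term: 145 months + 24 months + 29 months = 198 months
Cooperation with authorities reduction: 10% of 198 months = 19 months (rounded down)
After reduction: 198 − 19 = 179 months
Less time served: 179 months − 5 months = 174 months
Cap at 276 months: 174 months is within the cap, no reduction.
Minimum 50 months: 174 months meets the minimum, no increase.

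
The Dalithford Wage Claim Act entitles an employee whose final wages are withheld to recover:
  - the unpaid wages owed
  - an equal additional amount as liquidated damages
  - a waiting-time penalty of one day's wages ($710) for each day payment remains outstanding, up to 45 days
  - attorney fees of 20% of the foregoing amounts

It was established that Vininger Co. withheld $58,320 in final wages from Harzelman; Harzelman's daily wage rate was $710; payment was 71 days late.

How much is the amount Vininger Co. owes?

Liquidated damages (equal amount): $58,320
Penalty days: min(71, 45) = 45
Waiting-time penalty: 45 × $710 = $31,950
Subtotal: $58,320 + $58,320 + $31,950 = $148,590
Attorney fees: 20% of $148,590 = $29,718
Total award: $148,590 + $29,718 = $178,308

$178,308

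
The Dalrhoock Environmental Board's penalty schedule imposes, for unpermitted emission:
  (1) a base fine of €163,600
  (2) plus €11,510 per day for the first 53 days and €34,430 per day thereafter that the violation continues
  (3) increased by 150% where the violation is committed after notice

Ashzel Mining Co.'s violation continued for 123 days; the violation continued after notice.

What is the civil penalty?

First 53 days: 53 × €11,510 = €610,030
Remaining days: (123 − 53) × €34,430 = €2,410,100
Per-day component: €610,030 + €2,410,100 = €3,020,130
Base plus per-day: €163,600 + €3,020,130 = €3,183,730
Enhancement: 150% of €3,183,730 = €4,775,595
Enhanced fine: €3,183,730 + €4,775,595 = €7,959,325

€7,959,325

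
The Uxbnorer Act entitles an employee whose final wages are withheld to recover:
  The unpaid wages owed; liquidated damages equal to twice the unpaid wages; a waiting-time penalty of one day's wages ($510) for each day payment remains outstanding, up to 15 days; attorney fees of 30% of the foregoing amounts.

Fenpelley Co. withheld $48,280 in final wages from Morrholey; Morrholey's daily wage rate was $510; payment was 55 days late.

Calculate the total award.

Doubled: 2 × $48,280 = $96,560
Penalty days: min(55, 15) = 15
Waiting-time penalty: 15 × $510 = $7,650
Subtotal: $48,280 + $96,560 + $7,650 = $152,490
Attorney fees: 30% of $152,490 = $45,747
Total award: $152,490 + $45,747 = $198,237

$198,237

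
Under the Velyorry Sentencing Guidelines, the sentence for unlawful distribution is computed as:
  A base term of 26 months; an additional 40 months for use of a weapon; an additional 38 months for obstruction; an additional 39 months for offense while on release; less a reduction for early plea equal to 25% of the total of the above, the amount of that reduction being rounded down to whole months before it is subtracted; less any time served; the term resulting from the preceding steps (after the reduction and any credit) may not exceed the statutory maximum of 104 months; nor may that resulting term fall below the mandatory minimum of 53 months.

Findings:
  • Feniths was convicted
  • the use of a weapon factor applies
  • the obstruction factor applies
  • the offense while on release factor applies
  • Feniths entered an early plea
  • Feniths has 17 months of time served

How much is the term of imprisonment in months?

Sentence: 91 months

Use of a weapon enhancement: +40 months
Obstruction enhancement: +38 months
Offense while on release enhancement: +39 months
Adjusted term: 26 months + 40 months + 38 months + 39 months = 143 months
Early plea reduction: 25% of 143 months = 35 months (rounded down)
After reduction: 143 − 35 = 108 months
Less time served: 108 months − 17 months = 91 months
Cap at 104 months: 91 months is within the cap, no reduction.
Minimum 53 months: 91 months meets the minimum, no increase.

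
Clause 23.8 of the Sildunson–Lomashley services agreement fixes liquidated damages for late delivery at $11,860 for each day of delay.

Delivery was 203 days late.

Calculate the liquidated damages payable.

$2,407,580

Per-day damages: 203 × $11,860 = $2,407,580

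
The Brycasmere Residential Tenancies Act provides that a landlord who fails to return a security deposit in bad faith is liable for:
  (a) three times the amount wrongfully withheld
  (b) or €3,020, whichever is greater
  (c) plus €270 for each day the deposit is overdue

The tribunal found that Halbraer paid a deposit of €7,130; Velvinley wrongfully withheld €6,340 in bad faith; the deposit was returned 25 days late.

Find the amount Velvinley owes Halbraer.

€25,770

Trebled: 3 × €6,340 = €19,020
Minimum €3,020: €19,020 meets the minimum, no increase.
Late-return penalty: 25 × €270 = €6,750
Damages plus late penalty: €19,020 + €6,750 = €25,770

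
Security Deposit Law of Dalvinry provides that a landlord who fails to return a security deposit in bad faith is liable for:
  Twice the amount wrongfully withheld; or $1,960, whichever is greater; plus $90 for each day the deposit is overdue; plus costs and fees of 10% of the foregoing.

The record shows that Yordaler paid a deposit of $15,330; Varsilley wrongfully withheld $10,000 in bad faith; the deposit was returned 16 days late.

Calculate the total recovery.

Doubled: 2 × $10,000 = $20,000
Minimum $1,960: $20,000 meets the minimum, no increase.
Late-return penalty: 16 × $90 = $1,440
Damages plus late penalty: $20,000 + $1,440 = $21,440
Costs and fees: 10% of $21,440 = $2,144
Total recovery: $21,440 + $2,144 = $23,584

$23,584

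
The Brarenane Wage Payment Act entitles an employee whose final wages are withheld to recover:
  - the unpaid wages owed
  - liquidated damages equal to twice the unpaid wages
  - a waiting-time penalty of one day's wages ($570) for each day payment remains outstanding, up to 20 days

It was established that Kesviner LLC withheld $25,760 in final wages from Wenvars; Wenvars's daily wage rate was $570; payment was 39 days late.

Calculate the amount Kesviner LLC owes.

Doubled: 2 × $25,760 = $51,520
Penalty days: min(39, 20) = 20
Waiting-time penalty: 20 × $570 = $11,400
Total award: $25,760 + $51,520 + $11,400 = $88,680

$88,680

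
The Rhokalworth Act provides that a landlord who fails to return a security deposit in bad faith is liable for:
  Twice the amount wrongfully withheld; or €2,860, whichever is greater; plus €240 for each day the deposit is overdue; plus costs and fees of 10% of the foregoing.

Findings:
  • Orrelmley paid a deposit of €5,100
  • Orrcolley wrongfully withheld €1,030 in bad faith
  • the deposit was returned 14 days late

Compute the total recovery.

Doubled: 2 × €1,030 = €2,060
Minimum €2,860: €2,060 is below the minimum → €2,860
Late-return penalty: 14 × €240 = €3,360
Damages plus late penalty: €2,860 + €3,360 = €6,220
Costs and fees: 10% of €6,220 = €622
Total recovery: €6,220 + €622 = €6,842

€6,842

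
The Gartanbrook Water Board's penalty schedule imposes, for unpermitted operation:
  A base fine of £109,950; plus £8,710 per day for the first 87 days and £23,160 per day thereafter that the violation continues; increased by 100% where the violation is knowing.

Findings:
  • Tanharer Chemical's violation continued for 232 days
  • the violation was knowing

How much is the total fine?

Civil penalty: £8,451,840

First 87 days: 87 × £8,710 = £757,770
Remaining days: (232 − 87) × £23,160 = £3,358,200
Per-day component: £757,770 + £3,358,200 = £4,115,970
Base plus per-day: £109,950 + £4,115,970 = £4,225,920
Enhancement: 100% of £4,225,920 = £4,225,920
Enhanced fine: £4,225,920 + £4,225,920 = £8,451,840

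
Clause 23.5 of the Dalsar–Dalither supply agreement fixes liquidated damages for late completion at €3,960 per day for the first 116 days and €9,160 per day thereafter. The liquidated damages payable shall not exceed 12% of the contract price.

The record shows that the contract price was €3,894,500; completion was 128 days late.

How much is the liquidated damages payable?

First 116 days: 116 × €3,960 = €459,360
Remaining days: (128 − 116) × €9,160 = €109,920
Accrued per-day damages: €459,360 + €109,920 = €569,280
Cap: 12% of €3,894,500 = €467,340
Cap at €467,340: €569,280 exceeds the cap → €467,340

€467,340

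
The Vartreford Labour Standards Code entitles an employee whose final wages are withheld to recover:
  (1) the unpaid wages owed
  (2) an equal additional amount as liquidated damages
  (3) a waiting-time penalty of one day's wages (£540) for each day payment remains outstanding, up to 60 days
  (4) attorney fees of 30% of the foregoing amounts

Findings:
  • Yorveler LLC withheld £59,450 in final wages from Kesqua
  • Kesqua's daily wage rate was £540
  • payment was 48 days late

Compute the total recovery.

Liquidated damages (equal amount): £59,450
Penalty days: min(48, 60) = 48
Waiting-time penalty: 48 × £540 = £25,920
Subtotal: £59,450 + £59,450 + £25,920 = £144,820
Attorney fees: 30% of £144,820 = £43,446
Total award: £144,820 + £43,446 = £188,266

£188,266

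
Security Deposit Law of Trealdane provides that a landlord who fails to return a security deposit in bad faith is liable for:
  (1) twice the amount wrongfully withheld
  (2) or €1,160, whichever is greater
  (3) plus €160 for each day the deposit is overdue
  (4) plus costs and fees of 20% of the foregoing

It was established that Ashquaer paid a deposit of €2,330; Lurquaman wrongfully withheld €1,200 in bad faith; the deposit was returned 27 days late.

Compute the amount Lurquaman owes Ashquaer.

Doubled: 2 × €1,200 = €2,400
Minimum €1,160: €2,400 meets the minimum, no increase.
Late-return penalty: 27 × €160 = €4,320
Damages plus late penalty: €2,400 + €4,320 = €6,720
Costs and fees: 20% of €6,720 = €1,344
Total recovery: €6,720 + €1,344 = €8,064

Recovery: €8,064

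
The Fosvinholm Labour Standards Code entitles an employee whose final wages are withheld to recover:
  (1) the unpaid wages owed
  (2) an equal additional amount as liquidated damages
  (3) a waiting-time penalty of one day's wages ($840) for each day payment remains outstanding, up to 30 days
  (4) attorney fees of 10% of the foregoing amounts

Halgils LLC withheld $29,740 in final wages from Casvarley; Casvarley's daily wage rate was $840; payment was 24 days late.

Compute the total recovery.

Liquidated damages (equal amount): $29,740
Penalty days: min(24, 30) = 24
Waiting-time penalty: 24 × $840 = $20,160
Subtotal: $29,740 + $29,740 + $20,160 = $79,640
Attorney fees: 10% of $79,640 = $7,964
Total award: $79,640 + $7,964 = $87,604

$87,604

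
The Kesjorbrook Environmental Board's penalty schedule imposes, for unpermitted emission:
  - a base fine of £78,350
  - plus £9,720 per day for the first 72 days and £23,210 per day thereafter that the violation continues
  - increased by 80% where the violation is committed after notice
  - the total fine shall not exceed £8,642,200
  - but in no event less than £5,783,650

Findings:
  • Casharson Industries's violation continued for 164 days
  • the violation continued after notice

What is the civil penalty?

£5,783,650

First 72 days: 72 × £9,720 = £699,840
Remaining days: (164 − 72) × £23,210 = £2,135,320
Per-day component: £699,840 + £2,135,320 = £2,835,160
Base plus per-day: £78,350 + £2,835,160 = £2,913,510
Enhancement: 80% of £2,913,510 = £2,330,808
Enhanced fine: £2,913,510 + £2,330,808 = £5,244,318
Cap at £8,642,200: £5,244,318 is within the cap, no reduction.
Minimum £5,783,650: £5,244,318 is below the minimum → £5,783,650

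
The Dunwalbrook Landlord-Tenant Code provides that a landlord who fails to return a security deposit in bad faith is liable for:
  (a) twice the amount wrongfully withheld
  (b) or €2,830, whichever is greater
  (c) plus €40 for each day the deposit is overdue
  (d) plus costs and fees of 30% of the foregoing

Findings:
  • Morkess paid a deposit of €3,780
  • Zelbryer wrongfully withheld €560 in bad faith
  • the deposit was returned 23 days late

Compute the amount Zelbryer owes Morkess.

€4,875

Doubled: 2 × €560 = €1,120
Minimum €2,830: €1,120 is below the minimum → €2,830
Late-return penalty: 23 × €40 = €920
Damages plus late penalty: €2,830 + €920 = €3,750
Costs and fees: 30% of €3,750 = €1,125
Total recovery: €3,750 + €1,125 = €4,875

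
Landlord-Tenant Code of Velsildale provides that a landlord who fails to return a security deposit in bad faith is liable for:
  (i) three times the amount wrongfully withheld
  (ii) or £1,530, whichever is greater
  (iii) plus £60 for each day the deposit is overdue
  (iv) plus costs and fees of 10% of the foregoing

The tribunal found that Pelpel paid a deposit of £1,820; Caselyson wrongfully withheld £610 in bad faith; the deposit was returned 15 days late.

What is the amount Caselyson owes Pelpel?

Trebled: 3 × £610 = £1,830
Minimum £1,530: £1,830 meets the minimum, no increase.
Late-return penalty: 15 × £60 = £900
Damages plus late penalty: £1,830 + £900 = £2,730
Costs and fees: 10% of £2,730 = £273
Total recovery: £2,730 + £273 = £3,003

£3,003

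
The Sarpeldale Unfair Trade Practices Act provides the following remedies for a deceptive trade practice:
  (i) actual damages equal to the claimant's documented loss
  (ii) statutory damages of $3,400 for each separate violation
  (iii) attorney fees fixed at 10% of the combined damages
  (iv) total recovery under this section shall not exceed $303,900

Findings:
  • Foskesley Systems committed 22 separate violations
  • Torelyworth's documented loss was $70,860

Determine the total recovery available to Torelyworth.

$160,226

Statutory damages: 22 × $3,400 = $74,800
Combined damages: $70,860 + $74,800 = $145,660
Attorney fees: 10% of $145,660 = $14,566
Total before cap: $145,660 + $14,566 = $160,226
Cap at $303,900: $160,226 is within the cap, no reduction.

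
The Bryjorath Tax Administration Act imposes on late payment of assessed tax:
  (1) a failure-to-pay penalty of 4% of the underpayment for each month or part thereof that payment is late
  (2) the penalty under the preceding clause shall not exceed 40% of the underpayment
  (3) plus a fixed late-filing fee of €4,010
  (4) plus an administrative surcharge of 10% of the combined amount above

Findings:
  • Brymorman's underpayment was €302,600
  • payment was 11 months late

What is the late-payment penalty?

Accrued rate: 4% × 11 = 44%, capped at 40% → 40%
Failure-to-pay penalty: 40% of €302,600 = €121,040
Penalty before surcharge: €121,040 + €4,010 = €125,050
Administrative surcharge: 10% of €125,050 = €12,505
Total penalty: €125,050 + €12,505 = €137,555

€137,555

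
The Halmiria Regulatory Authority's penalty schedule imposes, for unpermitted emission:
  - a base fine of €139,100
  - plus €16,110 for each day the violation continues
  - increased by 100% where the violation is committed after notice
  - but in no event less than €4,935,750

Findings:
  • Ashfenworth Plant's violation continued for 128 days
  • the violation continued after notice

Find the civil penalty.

Per-day component: 128 × €16,110 = €2,062,080
Base plus per-day: €139,100 + €2,062,080 = €2,201,180
Enhancement: 100% of €2,201,180 = €2,201,180
Enhanced fine: €2,201,180 + €2,201,180 = €4,402,360
Minimum €4,935,750: €4,402,360 is below the minimum → €4,935,750

Civil penalty: €4,935,750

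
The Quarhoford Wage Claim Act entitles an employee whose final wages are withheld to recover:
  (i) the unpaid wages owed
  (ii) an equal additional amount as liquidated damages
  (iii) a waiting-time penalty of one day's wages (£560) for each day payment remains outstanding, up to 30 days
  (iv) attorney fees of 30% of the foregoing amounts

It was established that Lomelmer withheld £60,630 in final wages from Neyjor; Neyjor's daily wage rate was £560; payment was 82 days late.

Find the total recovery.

£179,478

Liquidated damages (equal amount): £60,630
Penalty days: min(82, 30) = 30
Waiting-time penalty: 30 × £560 = £16,800
Subtotal: £60,630 + £60,630 + £16,800 = £138,060
Attorney fees: 30% of £138,060 = £41,418
Total award: £138,060 + £41,418 = £179,478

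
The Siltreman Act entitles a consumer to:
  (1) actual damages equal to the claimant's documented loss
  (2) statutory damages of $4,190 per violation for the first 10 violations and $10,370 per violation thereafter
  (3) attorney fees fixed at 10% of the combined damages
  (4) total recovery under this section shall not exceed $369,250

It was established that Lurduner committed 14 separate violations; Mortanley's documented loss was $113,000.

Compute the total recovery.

$216,018

First 10 violations: 10 × $4,190 = $41,900
Remaining violations: (14 − 10) × $10,370 = $41,480
Statutory damages: $41,900 + $41,480 = $83,380
Combined damages: $113,000 + $83,380 = $196,380
Attorney fees: 10% of $196,380 = $19,638
Total before cap: $196,380 + $19,638 = $216,018
Cap at $369,250: $216,018 is within the cap, no reduction.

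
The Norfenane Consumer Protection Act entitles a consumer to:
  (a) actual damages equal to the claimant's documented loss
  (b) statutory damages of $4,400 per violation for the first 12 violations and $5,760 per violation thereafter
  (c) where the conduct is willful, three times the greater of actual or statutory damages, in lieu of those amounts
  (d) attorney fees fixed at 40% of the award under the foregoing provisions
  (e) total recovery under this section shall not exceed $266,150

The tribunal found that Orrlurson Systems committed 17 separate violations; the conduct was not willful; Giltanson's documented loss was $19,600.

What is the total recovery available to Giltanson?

$141,680

First 12 violations: 12 × $4,400 = $52,800
Remaining violations: (17 − 12) × $5,760 = $28,800
Statutory damages: $52,800 + $28,800 = $81,600
Conduct not willful: the in-lieu enhancement does not apply.
Actual plus statutory damages: $19,600 + $81,600 = $101,200
Attorney fees: 40% of $101,200 = $40,480
Total before cap: $101,200 + $40,480 = $141,680
Cap at $266,150: $141,680 is within the cap, no reduction.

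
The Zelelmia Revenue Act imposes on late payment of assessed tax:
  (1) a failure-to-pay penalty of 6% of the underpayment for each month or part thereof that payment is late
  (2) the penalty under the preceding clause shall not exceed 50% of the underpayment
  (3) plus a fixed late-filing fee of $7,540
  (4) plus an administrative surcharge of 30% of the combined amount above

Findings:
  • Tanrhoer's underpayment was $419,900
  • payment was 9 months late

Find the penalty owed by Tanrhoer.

Accrued rate: 6% × 9 = 54%, capped at 50% → 50%
Failure-to-pay penalty: 50% of $419,900 = $209,950
Penalty before surcharge: $209,950 + $7,540 = $217,490
Administrative surcharge: 30% of $217,490 = $65,247
Total penalty: $217,490 + $65,247 = $282,737

$282,737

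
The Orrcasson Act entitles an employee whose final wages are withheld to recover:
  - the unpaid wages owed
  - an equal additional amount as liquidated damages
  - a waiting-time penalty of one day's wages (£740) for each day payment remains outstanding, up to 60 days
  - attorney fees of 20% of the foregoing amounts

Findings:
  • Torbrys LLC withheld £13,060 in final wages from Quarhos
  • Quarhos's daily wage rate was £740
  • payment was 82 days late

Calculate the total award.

£84,624

Liquidated damages (equal amount): £13,060
Penalty days: min(82, 60) = 60
Waiting-time penalty: 60 × £740 = £44,400
Subtotal: £13,060 + £13,060 + £44,400 = £70,520
Attorney fees: 20% of £70,520 = £14,104
Total award: £70,520 + £14,104 = £84,624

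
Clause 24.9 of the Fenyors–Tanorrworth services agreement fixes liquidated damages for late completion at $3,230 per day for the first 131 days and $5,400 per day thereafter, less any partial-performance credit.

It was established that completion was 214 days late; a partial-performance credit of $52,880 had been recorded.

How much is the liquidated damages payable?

First 131 days: 131 × $3,230 = $423,130
Remaining days: (214 − 131) × $5,400 = $448,200
Accrued per-day damages: $423,130 + $448,200 = $871,330
Less partial-performance credit: $871,330 − $52,880 = $818,450

$818,450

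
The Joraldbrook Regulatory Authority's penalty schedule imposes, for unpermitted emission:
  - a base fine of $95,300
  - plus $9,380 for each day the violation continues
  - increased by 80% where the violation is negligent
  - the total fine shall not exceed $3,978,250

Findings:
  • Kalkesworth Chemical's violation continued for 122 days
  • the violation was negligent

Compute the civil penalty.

$2,231,388

Per-day component: 122 × $9,380 = $1,144,360
Base plus per-day: $95,300 + $1,144,360 = $1,239,660
Enhancement: 80% of $1,239,660 = $991,728
Enhanced fine: $1,239,660 + $991,728 = $2,231,388
Cap at $3,978,250: $2,231,388 is within the cap, no reduction.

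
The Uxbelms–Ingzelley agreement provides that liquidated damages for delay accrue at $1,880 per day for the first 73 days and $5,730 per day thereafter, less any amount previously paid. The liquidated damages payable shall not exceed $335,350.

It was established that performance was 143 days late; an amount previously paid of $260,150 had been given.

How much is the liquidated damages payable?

First 73 days: 73 × $1,880 = $137,240
Remaining days: (143 − 73) × $5,730 = $401,100
Accrued per-day damages: $137,240 + $401,100 = $538,340
Less amount previously paid: $538,340 − $260,150 = $278,190
Cap at $335,350: $278,190 is within the cap, no reduction.

Liquidated damages: $278,190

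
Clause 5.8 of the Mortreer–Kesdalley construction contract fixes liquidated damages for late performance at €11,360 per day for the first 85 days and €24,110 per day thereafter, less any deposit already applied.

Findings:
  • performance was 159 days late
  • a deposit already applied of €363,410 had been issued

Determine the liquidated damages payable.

Liquidated damages: €2,386,330

First 85 days: 85 × €11,360 = €965,600
Remaining days: (159 − 85) × €24,110 = €1,784,140
Accrued per-day damages: €965,600 + €1,784,140 = €2,749,740
Less deposit already applied: €2,749,740 − €363,410 = €2,386,330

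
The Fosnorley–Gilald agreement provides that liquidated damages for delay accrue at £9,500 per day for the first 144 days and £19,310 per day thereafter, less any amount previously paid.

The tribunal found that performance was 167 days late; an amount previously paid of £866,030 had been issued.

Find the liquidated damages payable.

First 144 days: 144 × £9,500 = £1,368,000
Remaining days: (167 − 144) × £19,310 = £444,130
Accrued per-day damages: £1,368,000 + £444,130 = £1,812,130
Less amount previously paid: £1,812,130 − £866,030 = £946,100

£946,100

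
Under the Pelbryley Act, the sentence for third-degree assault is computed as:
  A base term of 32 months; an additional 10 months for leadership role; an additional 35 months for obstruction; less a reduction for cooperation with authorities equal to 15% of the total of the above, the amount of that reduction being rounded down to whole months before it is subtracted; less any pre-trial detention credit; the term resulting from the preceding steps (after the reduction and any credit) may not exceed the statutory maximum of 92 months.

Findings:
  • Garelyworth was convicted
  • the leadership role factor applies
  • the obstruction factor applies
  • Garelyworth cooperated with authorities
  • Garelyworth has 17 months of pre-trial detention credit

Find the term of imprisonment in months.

Sentence: 49 months

Leadership role enhancement: +10 months
Obstruction enhancement: +35 months
Adjusted term: 32 months + 10 months + 35 months = 77 months
Cooperation with authorities reduction: 15% of 77 months = 11 months (rounded down)
After reduction: 77 − 11 = 66 months
Less pre-trial detention credit: 66 months − 17 months = 49 months
Cap at 92 months: 49 months is within the cap, no reduction.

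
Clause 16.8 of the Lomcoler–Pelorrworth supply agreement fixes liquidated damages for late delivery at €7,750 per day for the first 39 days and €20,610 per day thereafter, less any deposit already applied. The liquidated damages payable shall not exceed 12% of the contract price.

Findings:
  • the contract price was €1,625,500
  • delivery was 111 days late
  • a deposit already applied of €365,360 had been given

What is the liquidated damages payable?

Liquidated damages: €195,060

First 39 days: 39 × €7,750 = €302,250
Remaining days: (111 − 39) × €20,610 = €1,483,920
Accrued per-day damages: €302,250 + €1,483,920 = €1,786,170
Less deposit already applied: €1,786,170 − €365,360 = €1,420,810
Cap: 12% of €1,625,500 = €195,060
Cap at €195,060: €1,420,810 exceeds the cap → €195,060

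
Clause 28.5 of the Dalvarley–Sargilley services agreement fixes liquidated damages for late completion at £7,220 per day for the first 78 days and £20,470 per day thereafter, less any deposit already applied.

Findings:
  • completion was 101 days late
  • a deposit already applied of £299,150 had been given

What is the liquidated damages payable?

First 78 days: 78 × £7,220 = £563,160
Remaining days: (101 − 78) × £20,470 = £470,810
Accrued per-day damages: £563,160 + £470,810 = £1,033,970
Less deposit already applied: £1,033,970 − £299,150 = £734,820

Liquidated damages: £734,820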